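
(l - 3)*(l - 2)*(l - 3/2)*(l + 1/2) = l^4 - 6*l^3 + 41*l^2/4 - 9*l/4 - 9/2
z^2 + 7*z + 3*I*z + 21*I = (z + 7)*(z + 3*I)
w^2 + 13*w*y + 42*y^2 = (w + 6*y)*(w + 7*y)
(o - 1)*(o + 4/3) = o^2 + o/3 - 4/3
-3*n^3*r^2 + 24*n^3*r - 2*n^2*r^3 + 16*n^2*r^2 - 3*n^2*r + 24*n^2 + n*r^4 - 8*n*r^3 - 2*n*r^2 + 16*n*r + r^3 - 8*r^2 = (-3*n + r)*(n + r)*(r - 8)*(n*r + 1)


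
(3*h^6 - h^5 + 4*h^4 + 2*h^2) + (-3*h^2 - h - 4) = 3*h^6 - h^5 + 4*h^4 - h^2 - h - 4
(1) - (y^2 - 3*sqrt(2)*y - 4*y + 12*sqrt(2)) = -y^2 + 4*y + 3*sqrt(2)*y - 12*sqrt(2) + 1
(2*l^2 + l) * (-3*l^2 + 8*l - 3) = -6*l^4 + 13*l^3 + 2*l^2 - 3*l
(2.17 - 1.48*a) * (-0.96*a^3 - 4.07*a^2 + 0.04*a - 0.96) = 1.4208*a^4 + 3.9404*a^3 - 8.8911*a^2 + 1.5076*a - 2.0832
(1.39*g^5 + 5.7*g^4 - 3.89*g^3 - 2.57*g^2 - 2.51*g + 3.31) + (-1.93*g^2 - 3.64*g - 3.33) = 1.39*g^5 + 5.7*g^4 - 3.89*g^3 - 4.5*g^2 - 6.15*g - 0.02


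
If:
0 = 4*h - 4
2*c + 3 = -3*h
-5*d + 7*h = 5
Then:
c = -3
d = 2/5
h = 1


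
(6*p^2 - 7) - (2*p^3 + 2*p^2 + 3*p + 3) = -2*p^3 + 4*p^2 - 3*p - 10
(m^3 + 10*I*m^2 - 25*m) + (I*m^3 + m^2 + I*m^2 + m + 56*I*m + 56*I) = m^3 + I*m^3 + m^2 + 11*I*m^2 - 24*m + 56*I*m + 56*I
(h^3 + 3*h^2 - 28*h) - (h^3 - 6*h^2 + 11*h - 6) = 9*h^2 - 39*h + 6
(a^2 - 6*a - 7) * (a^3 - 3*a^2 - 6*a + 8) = a^5 - 9*a^4 + 5*a^3 + 65*a^2 - 6*a - 56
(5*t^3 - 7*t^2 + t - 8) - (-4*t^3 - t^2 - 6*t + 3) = 9*t^3 - 6*t^2 + 7*t - 11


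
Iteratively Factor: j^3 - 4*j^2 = (j)*(j^2 - 4*j) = j^2*(j - 4)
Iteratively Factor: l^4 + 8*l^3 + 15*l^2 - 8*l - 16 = (l + 1)*(l^3 + 7*l^2 + 8*l - 16) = (l + 1)*(l + 4)*(l^2 + 3*l - 4) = (l - 1)*(l + 1)*(l + 4)*(l + 4)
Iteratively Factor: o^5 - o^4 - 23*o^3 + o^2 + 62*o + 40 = (o - 2)*(o^4 + o^3 - 21*o^2 - 41*o - 20) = (o - 5)*(o - 2)*(o^3 + 6*o^2 + 9*o + 4) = (o - 5)*(o - 2)*(o + 4)*(o^2 + 2*o + 1) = (o - 5)*(o - 2)*(o + 1)*(o + 4)*(o + 1)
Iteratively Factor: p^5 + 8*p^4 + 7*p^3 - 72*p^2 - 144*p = (p + 4)*(p^4 + 4*p^3 - 9*p^2 - 36*p) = (p + 3)*(p + 4)*(p^3 + p^2 - 12*p) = (p + 3)*(p + 4)^2*(p^2 - 3*p) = p*(p + 3)*(p + 4)^2*(p - 3)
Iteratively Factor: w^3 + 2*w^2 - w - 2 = (w + 2)*(w^2 - 1) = (w - 1)*(w + 2)*(w + 1)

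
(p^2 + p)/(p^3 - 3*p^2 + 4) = p/(p^2 - 4*p + 4)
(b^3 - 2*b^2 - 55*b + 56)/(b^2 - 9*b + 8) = b + 7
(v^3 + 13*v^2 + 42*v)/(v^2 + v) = (v^2 + 13*v + 42)/(v + 1)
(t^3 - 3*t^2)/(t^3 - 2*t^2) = (t - 3)/(t - 2)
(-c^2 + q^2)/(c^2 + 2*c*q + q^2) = (-c + q)/(c + q)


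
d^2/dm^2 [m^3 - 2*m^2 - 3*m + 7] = 6*m - 4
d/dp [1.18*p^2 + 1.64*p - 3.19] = 2.36*p + 1.64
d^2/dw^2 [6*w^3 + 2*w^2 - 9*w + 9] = 36*w + 4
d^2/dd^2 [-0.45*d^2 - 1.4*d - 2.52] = -0.900000000000000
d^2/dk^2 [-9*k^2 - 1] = -18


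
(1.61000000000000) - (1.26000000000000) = 0.350000000000000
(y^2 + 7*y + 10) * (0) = 0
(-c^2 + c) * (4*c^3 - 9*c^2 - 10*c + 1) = -4*c^5 + 13*c^4 + c^3 - 11*c^2 + c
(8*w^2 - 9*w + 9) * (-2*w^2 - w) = -16*w^4 + 10*w^3 - 9*w^2 - 9*w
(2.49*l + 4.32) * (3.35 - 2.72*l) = -6.7728*l^2 - 3.4089*l + 14.472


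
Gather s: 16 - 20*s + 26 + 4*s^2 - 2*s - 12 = 4*s^2 - 22*s + 30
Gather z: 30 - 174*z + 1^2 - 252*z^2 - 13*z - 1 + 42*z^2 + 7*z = -210*z^2 - 180*z + 30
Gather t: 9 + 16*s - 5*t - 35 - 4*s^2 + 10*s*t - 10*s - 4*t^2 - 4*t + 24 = -4*s^2 + 6*s - 4*t^2 + t*(10*s - 9) - 2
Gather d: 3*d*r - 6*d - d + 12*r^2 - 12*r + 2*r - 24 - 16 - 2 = d*(3*r - 7) + 12*r^2 - 10*r - 42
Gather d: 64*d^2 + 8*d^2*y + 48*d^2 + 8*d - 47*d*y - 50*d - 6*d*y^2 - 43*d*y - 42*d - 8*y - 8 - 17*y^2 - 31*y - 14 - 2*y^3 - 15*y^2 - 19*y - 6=d^2*(8*y + 112) + d*(-6*y^2 - 90*y - 84) - 2*y^3 - 32*y^2 - 58*y - 28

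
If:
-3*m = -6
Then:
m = 2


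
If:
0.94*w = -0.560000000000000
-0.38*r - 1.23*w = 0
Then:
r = 1.93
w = -0.60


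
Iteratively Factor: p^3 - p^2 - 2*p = (p + 1)*(p^2 - 2*p) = p*(p + 1)*(p - 2)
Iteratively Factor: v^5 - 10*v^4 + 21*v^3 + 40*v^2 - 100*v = (v + 2)*(v^4 - 12*v^3 + 45*v^2 - 50*v) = (v - 5)*(v + 2)*(v^3 - 7*v^2 + 10*v) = (v - 5)*(v - 2)*(v + 2)*(v^2 - 5*v) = v*(v - 5)*(v - 2)*(v + 2)*(v - 5)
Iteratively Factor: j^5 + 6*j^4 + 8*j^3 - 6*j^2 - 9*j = (j + 3)*(j^4 + 3*j^3 - j^2 - 3*j) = (j - 1)*(j + 3)*(j^3 + 4*j^2 + 3*j) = j*(j - 1)*(j + 3)*(j^2 + 4*j + 3) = j*(j - 1)*(j + 3)^2*(j + 1)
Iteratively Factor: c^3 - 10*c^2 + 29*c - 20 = (c - 1)*(c^2 - 9*c + 20) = (c - 5)*(c - 1)*(c - 4)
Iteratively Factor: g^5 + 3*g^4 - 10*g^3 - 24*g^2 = (g + 4)*(g^4 - g^3 - 6*g^2) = g*(g + 4)*(g^3 - g^2 - 6*g) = g*(g - 3)*(g + 4)*(g^2 + 2*g) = g*(g - 3)*(g + 2)*(g + 4)*(g)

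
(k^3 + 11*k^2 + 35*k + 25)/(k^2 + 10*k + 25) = k + 1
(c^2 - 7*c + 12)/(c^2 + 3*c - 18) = (c - 4)/(c + 6)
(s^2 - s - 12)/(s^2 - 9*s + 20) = (s + 3)/(s - 5)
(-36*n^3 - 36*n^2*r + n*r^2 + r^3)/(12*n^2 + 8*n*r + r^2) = (-6*n^2 - 5*n*r + r^2)/(2*n + r)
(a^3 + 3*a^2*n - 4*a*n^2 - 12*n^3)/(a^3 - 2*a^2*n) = 1 + 5*n/a + 6*n^2/a^2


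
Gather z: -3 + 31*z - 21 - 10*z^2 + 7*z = -10*z^2 + 38*z - 24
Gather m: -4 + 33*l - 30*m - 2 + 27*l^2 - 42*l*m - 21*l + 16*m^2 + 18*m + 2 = 27*l^2 + 12*l + 16*m^2 + m*(-42*l - 12) - 4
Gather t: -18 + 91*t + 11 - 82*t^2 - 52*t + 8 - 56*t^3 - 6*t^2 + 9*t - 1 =-56*t^3 - 88*t^2 + 48*t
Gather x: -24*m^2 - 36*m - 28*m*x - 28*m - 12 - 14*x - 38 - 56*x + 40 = -24*m^2 - 64*m + x*(-28*m - 70) - 10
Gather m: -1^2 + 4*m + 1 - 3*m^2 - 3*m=-3*m^2 + m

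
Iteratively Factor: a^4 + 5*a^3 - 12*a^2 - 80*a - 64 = (a + 1)*(a^3 + 4*a^2 - 16*a - 64) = (a - 4)*(a + 1)*(a^2 + 8*a + 16) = (a - 4)*(a + 1)*(a + 4)*(a + 4)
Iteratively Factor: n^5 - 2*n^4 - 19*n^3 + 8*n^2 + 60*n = (n - 2)*(n^4 - 19*n^2 - 30*n) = (n - 2)*(n + 2)*(n^3 - 2*n^2 - 15*n) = n*(n - 2)*(n + 2)*(n^2 - 2*n - 15) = n*(n - 5)*(n - 2)*(n + 2)*(n + 3)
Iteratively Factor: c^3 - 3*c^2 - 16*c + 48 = (c + 4)*(c^2 - 7*c + 12) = (c - 3)*(c + 4)*(c - 4)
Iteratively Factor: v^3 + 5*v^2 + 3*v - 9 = (v + 3)*(v^2 + 2*v - 3) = (v - 1)*(v + 3)*(v + 3)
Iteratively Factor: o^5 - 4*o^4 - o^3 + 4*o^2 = (o)*(o^4 - 4*o^3 - o^2 + 4*o) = o*(o - 1)*(o^3 - 3*o^2 - 4*o) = o^2*(o - 1)*(o^2 - 3*o - 4) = o^2*(o - 4)*(o - 1)*(o + 1)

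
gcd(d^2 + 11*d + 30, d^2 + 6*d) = d + 6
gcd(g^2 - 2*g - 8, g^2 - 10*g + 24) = g - 4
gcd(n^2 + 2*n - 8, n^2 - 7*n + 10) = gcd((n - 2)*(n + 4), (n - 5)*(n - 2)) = n - 2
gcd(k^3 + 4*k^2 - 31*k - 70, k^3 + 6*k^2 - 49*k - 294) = k + 7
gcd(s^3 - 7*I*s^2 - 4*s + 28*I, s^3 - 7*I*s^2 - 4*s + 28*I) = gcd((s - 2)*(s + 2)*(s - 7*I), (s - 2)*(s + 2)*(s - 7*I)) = s^3 - 7*I*s^2 - 4*s + 28*I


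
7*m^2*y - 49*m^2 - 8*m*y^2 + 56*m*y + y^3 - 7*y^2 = (-7*m + y)*(-m + y)*(y - 7)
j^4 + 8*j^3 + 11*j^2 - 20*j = j*(j - 1)*(j + 4)*(j + 5)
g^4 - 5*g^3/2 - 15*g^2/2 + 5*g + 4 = (g - 4)*(g - 1)*(g + 1/2)*(g + 2)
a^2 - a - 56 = (a - 8)*(a + 7)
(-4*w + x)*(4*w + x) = -16*w^2 + x^2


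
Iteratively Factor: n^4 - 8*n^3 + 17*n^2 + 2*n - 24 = (n - 2)*(n^3 - 6*n^2 + 5*n + 12) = (n - 3)*(n - 2)*(n^2 - 3*n - 4) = (n - 4)*(n - 3)*(n - 2)*(n + 1)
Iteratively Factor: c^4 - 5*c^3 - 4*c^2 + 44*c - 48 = (c - 4)*(c^3 - c^2 - 8*c + 12) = (c - 4)*(c + 3)*(c^2 - 4*c + 4) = (c - 4)*(c - 2)*(c + 3)*(c - 2)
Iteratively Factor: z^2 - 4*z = (z - 4)*(z)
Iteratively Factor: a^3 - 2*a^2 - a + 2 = (a - 1)*(a^2 - a - 2) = (a - 2)*(a - 1)*(a + 1)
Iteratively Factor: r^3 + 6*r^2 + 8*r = (r + 2)*(r^2 + 4*r) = r*(r + 2)*(r + 4)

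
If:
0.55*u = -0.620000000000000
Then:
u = -1.13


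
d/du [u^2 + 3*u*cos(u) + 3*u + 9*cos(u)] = -3*u*sin(u) + 2*u - 9*sin(u) + 3*cos(u) + 3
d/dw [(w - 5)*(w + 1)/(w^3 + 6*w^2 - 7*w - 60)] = (-w^4 + 8*w^3 + 32*w^2 - 60*w + 205)/(w^6 + 12*w^5 + 22*w^4 - 204*w^3 - 671*w^2 + 840*w + 3600)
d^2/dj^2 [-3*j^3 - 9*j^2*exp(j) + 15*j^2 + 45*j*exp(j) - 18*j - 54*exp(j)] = -9*j^2*exp(j) + 9*j*exp(j) - 18*j + 18*exp(j) + 30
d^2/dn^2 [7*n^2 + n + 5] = 14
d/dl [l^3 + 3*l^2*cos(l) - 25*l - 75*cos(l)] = -3*l^2*sin(l) + 3*l^2 + 6*l*cos(l) + 75*sin(l) - 25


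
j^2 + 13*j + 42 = (j + 6)*(j + 7)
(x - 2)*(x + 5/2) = x^2 + x/2 - 5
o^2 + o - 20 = (o - 4)*(o + 5)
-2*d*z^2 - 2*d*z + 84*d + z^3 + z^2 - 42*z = (-2*d + z)*(z - 6)*(z + 7)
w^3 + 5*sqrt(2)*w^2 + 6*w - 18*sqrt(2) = (w - sqrt(2))*(w + 3*sqrt(2))^2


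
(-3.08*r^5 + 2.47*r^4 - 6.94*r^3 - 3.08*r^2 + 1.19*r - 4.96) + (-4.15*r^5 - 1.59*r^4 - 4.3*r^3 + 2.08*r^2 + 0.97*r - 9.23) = -7.23*r^5 + 0.88*r^4 - 11.24*r^3 - 1.0*r^2 + 2.16*r - 14.19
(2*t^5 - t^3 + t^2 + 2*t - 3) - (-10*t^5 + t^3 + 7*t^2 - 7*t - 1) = 12*t^5 - 2*t^3 - 6*t^2 + 9*t - 2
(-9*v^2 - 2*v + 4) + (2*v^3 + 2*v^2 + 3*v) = 2*v^3 - 7*v^2 + v + 4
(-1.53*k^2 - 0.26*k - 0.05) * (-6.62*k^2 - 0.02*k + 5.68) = 10.1286*k^4 + 1.7518*k^3 - 8.3542*k^2 - 1.4758*k - 0.284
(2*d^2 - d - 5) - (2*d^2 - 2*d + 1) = d - 6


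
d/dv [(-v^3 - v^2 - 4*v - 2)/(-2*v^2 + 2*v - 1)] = (2*v^4 - 4*v^3 - 7*v^2 - 6*v + 8)/(4*v^4 - 8*v^3 + 8*v^2 - 4*v + 1)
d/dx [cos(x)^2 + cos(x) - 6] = -sin(x) - sin(2*x)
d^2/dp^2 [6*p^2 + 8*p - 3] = 12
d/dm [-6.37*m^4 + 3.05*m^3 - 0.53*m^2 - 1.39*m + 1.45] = -25.48*m^3 + 9.15*m^2 - 1.06*m - 1.39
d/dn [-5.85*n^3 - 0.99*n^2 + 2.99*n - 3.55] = -17.55*n^2 - 1.98*n + 2.99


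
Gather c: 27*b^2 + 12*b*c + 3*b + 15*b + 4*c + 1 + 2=27*b^2 + 18*b + c*(12*b + 4) + 3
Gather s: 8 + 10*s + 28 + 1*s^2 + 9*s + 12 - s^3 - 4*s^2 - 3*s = -s^3 - 3*s^2 + 16*s + 48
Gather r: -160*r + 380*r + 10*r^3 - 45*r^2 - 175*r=10*r^3 - 45*r^2 + 45*r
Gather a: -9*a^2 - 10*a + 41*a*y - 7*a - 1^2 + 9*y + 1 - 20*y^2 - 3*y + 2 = -9*a^2 + a*(41*y - 17) - 20*y^2 + 6*y + 2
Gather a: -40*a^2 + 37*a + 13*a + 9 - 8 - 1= -40*a^2 + 50*a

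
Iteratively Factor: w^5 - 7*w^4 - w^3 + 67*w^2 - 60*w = (w - 4)*(w^4 - 3*w^3 - 13*w^2 + 15*w) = w*(w - 4)*(w^3 - 3*w^2 - 13*w + 15) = w*(w - 4)*(w - 1)*(w^2 - 2*w - 15) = w*(w - 5)*(w - 4)*(w - 1)*(w + 3)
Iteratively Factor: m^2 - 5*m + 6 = (m - 2)*(m - 3)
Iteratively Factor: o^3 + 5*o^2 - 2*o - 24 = (o - 2)*(o^2 + 7*o + 12) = (o - 2)*(o + 3)*(o + 4)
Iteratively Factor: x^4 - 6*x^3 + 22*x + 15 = (x - 5)*(x^3 - x^2 - 5*x - 3) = (x - 5)*(x + 1)*(x^2 - 2*x - 3) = (x - 5)*(x - 3)*(x + 1)*(x + 1)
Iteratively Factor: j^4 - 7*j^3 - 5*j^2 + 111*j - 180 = (j - 3)*(j^3 - 4*j^2 - 17*j + 60) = (j - 5)*(j - 3)*(j^2 + j - 12) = (j - 5)*(j - 3)^2*(j + 4)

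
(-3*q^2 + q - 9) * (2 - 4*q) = 12*q^3 - 10*q^2 + 38*q - 18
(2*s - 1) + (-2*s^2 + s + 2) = -2*s^2 + 3*s + 1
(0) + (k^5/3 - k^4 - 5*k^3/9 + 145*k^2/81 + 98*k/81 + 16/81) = k^5/3 - k^4 - 5*k^3/9 + 145*k^2/81 + 98*k/81 + 16/81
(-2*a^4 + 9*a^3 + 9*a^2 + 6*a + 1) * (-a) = 2*a^5 - 9*a^4 - 9*a^3 - 6*a^2 - a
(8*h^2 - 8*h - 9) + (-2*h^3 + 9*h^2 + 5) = -2*h^3 + 17*h^2 - 8*h - 4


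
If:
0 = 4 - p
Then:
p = 4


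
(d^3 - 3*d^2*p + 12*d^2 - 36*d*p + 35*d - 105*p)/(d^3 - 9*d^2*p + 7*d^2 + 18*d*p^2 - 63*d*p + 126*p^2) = (-d - 5)/(-d + 6*p)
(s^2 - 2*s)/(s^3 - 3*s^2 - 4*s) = (2 - s)/(-s^2 + 3*s + 4)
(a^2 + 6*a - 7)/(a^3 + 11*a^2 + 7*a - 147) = (a - 1)/(a^2 + 4*a - 21)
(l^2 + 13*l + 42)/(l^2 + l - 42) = (l + 6)/(l - 6)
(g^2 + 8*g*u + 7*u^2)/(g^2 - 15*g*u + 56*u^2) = (g^2 + 8*g*u + 7*u^2)/(g^2 - 15*g*u + 56*u^2)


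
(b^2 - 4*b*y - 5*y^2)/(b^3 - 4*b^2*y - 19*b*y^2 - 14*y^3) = (-b + 5*y)/(-b^2 + 5*b*y + 14*y^2)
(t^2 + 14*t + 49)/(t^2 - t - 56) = (t + 7)/(t - 8)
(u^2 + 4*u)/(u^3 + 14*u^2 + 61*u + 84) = u/(u^2 + 10*u + 21)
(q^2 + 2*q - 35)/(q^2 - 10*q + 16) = (q^2 + 2*q - 35)/(q^2 - 10*q + 16)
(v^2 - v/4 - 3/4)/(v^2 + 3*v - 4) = (v + 3/4)/(v + 4)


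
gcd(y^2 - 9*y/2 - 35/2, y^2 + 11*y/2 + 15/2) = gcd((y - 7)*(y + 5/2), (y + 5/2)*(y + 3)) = y + 5/2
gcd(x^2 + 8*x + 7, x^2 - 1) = x + 1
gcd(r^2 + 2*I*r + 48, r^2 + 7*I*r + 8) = r + 8*I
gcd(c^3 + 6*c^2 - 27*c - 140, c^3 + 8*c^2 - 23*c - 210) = c^2 + 2*c - 35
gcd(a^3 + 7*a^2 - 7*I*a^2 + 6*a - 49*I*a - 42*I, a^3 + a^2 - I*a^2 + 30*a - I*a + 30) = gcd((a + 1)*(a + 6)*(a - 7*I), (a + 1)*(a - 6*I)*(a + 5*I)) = a + 1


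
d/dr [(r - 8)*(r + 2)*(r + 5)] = 3*r^2 - 2*r - 46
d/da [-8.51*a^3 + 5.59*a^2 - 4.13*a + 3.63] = -25.53*a^2 + 11.18*a - 4.13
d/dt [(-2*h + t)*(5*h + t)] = 3*h + 2*t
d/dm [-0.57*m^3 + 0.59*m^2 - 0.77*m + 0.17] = -1.71*m^2 + 1.18*m - 0.77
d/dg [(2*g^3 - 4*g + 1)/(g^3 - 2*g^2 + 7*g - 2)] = (-4*g^4 + 36*g^3 - 23*g^2 + 4*g + 1)/(g^6 - 4*g^5 + 18*g^4 - 32*g^3 + 57*g^2 - 28*g + 4)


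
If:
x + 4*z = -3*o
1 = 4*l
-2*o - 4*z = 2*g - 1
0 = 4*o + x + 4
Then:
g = 9/2 - 6*z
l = 1/4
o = 4*z - 4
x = 12 - 16*z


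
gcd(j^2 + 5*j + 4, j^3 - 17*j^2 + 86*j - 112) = 1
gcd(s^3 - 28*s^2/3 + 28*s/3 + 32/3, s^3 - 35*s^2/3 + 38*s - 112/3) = s - 2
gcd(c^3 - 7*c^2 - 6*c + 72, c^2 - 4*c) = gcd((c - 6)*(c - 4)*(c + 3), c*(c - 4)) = c - 4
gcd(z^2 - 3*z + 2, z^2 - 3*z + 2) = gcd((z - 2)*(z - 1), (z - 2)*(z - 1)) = z^2 - 3*z + 2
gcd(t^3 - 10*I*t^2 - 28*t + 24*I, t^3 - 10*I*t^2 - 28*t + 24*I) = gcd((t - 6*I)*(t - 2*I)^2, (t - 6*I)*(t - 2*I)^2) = t^3 - 10*I*t^2 - 28*t + 24*I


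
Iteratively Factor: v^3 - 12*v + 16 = (v - 2)*(v^2 + 2*v - 8) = (v - 2)*(v + 4)*(v - 2)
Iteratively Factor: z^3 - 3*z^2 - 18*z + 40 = (z - 2)*(z^2 - z - 20) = (z - 2)*(z + 4)*(z - 5)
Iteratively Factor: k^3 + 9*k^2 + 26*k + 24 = (k + 4)*(k^2 + 5*k + 6) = (k + 2)*(k + 4)*(k + 3)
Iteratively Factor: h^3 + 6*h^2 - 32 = (h + 4)*(h^2 + 2*h - 8) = (h + 4)^2*(h - 2)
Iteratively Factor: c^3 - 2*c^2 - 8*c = (c + 2)*(c^2 - 4*c) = c*(c + 2)*(c - 4)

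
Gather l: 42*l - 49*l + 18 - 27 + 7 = -7*l - 2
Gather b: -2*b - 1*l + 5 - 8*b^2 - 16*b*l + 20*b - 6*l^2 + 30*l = -8*b^2 + b*(18 - 16*l) - 6*l^2 + 29*l + 5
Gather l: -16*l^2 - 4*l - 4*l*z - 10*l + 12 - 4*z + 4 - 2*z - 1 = -16*l^2 + l*(-4*z - 14) - 6*z + 15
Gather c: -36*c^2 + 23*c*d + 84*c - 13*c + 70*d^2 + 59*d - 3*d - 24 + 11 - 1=-36*c^2 + c*(23*d + 71) + 70*d^2 + 56*d - 14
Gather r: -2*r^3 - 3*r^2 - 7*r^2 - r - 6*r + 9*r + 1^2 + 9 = -2*r^3 - 10*r^2 + 2*r + 10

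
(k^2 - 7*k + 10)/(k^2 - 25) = (k - 2)/(k + 5)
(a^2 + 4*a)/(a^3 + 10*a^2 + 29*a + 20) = a/(a^2 + 6*a + 5)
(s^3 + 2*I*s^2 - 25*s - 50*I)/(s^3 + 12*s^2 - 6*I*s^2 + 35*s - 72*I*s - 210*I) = (s^2 + s*(-5 + 2*I) - 10*I)/(s^2 + s*(7 - 6*I) - 42*I)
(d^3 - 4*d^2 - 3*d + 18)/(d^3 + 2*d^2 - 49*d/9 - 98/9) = 9*(d^2 - 6*d + 9)/(9*d^2 - 49)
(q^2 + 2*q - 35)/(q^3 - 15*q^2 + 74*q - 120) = (q + 7)/(q^2 - 10*q + 24)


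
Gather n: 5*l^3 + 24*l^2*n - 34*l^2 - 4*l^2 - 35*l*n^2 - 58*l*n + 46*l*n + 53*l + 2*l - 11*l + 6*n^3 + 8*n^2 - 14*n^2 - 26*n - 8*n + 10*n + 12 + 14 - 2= 5*l^3 - 38*l^2 + 44*l + 6*n^3 + n^2*(-35*l - 6) + n*(24*l^2 - 12*l - 24) + 24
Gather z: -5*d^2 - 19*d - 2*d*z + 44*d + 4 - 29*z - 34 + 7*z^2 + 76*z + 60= -5*d^2 + 25*d + 7*z^2 + z*(47 - 2*d) + 30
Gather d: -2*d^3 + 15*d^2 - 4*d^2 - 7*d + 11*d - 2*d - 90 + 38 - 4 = -2*d^3 + 11*d^2 + 2*d - 56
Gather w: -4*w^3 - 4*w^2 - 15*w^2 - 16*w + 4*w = -4*w^3 - 19*w^2 - 12*w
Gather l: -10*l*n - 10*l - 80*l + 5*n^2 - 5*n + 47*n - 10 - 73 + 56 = l*(-10*n - 90) + 5*n^2 + 42*n - 27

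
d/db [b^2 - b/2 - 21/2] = 2*b - 1/2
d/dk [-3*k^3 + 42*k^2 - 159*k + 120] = -9*k^2 + 84*k - 159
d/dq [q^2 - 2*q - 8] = 2*q - 2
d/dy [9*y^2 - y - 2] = 18*y - 1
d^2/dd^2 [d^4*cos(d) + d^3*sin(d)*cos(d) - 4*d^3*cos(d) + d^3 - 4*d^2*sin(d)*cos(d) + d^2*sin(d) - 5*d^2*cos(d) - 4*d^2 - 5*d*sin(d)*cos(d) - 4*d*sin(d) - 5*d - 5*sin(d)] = -d^4*cos(d) - 8*d^3*sin(d) - 2*d^3*sin(2*d) + 4*d^3*cos(d) + 23*d^2*sin(d) + 8*d^2*sin(2*d) + 17*d^2*cos(d) + 6*d^2*cos(2*d) + 24*d*sin(d) + 13*d*sin(2*d) - 20*d*cos(d) - 16*d*cos(2*d) + 6*d + 7*sin(d) - 4*sin(2*d) - 18*cos(d) - 10*cos(2*d) - 8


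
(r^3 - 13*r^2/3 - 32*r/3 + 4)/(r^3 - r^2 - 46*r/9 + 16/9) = 3*(r - 6)/(3*r - 8)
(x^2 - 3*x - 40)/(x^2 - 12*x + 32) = (x + 5)/(x - 4)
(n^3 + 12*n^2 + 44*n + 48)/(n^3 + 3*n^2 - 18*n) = (n^2 + 6*n + 8)/(n*(n - 3))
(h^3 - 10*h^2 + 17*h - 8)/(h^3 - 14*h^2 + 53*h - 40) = (h - 1)/(h - 5)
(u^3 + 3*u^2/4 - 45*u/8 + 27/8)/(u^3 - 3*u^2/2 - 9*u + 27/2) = (u - 3/4)/(u - 3)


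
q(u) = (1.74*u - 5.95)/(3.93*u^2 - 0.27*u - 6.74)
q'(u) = (0.27 - 7.86*u)*(1.74*u - 5.95)/(3.93*u^2 - 0.27*u - 6.74)^2 + 1.74/(3.93*u^2 - 0.27*u - 6.74)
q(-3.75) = -0.25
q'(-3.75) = -0.12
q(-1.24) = 22.37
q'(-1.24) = -623.03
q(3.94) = 0.02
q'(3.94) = 0.02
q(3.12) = -0.02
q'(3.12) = 0.07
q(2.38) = -0.12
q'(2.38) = 0.27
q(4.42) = 0.03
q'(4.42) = 0.01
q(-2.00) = -0.99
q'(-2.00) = -1.48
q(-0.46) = 1.17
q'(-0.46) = -1.08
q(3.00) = -0.03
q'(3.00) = 0.08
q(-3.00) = -0.38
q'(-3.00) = -0.25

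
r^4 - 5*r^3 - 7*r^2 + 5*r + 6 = (r - 6)*(r - 1)*(r + 1)^2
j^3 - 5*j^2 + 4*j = j*(j - 4)*(j - 1)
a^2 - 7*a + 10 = (a - 5)*(a - 2)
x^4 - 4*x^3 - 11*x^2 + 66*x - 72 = (x - 3)^2*(x - 2)*(x + 4)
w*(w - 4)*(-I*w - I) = -I*w^3 + 3*I*w^2 + 4*I*w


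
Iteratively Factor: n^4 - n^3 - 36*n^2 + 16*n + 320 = (n + 4)*(n^3 - 5*n^2 - 16*n + 80) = (n - 5)*(n + 4)*(n^2 - 16) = (n - 5)*(n - 4)*(n + 4)*(n + 4)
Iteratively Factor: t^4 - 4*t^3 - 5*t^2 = (t)*(t^3 - 4*t^2 - 5*t) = t*(t + 1)*(t^2 - 5*t) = t^2*(t + 1)*(t - 5)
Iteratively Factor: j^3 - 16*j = (j + 4)*(j^2 - 4*j) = (j - 4)*(j + 4)*(j)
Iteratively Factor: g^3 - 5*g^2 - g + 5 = (g - 1)*(g^2 - 4*g - 5) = (g - 5)*(g - 1)*(g + 1)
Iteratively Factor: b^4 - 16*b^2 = (b - 4)*(b^3 + 4*b^2) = b*(b - 4)*(b^2 + 4*b) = b^2*(b - 4)*(b + 4)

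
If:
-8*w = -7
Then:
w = 7/8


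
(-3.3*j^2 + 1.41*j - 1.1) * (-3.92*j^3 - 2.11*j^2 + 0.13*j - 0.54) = 12.936*j^5 + 1.4358*j^4 + 0.9079*j^3 + 4.2863*j^2 - 0.9044*j + 0.594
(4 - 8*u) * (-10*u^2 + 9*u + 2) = 80*u^3 - 112*u^2 + 20*u + 8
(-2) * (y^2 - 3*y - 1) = -2*y^2 + 6*y + 2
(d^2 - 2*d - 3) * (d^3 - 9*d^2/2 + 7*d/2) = d^5 - 13*d^4/2 + 19*d^3/2 + 13*d^2/2 - 21*d/2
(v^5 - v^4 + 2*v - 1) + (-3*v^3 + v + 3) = v^5 - v^4 - 3*v^3 + 3*v + 2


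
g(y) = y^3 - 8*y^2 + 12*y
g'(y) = 3*y^2 - 16*y + 12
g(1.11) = 4.83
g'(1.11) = -2.06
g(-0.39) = -5.96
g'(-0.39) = 18.70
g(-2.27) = -80.16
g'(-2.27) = 63.78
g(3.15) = -10.32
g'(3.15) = -8.63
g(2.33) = -2.82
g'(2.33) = -8.99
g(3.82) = -15.16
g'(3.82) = -5.34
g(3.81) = -15.10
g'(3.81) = -5.41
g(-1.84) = -55.39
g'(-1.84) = 51.60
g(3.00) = -9.00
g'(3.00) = -9.00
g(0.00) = 0.00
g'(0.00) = 12.00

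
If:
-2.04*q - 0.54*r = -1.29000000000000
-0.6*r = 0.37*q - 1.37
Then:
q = 0.03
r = 2.26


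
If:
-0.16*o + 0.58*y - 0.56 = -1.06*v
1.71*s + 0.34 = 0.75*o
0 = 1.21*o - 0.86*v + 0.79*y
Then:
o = 0.42061135371179 - 1.16698689956332*y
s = -0.511836359457596*y - 0.0143517454480451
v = 0.5917903930131 - 0.723318777292576*y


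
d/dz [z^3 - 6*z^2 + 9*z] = 3*z^2 - 12*z + 9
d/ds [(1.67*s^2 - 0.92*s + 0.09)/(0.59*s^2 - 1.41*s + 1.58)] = (-1.8119*s^2 + 5.171*s - 1.3267)/(0.3481*s^4 - 1.6638*s^3 + 3.8525*s^2 - 4.4556*s + 2.4964)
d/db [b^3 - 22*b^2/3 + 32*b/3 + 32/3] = 3*b^2 - 44*b/3 + 32/3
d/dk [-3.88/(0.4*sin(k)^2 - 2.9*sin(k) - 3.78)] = (3.104*sin(k) - 11.252)*cos(k)/(-0.4*sin(k)^2 + 2.9*sin(k) + 3.78)^2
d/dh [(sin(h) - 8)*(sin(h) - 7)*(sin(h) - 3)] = (3*sin(h)^2 - 36*sin(h) + 101)*cos(h)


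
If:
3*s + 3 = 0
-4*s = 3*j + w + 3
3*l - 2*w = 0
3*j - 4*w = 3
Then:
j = 7/15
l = -4/15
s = -1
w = -2/5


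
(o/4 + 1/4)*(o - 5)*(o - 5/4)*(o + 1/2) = o^4/4 - 19*o^3/16 - 21*o^2/32 + 25*o/16 + 25/32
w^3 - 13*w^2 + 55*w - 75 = (w - 5)^2*(w - 3)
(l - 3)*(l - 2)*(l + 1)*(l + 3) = l^4 - l^3 - 11*l^2 + 9*l + 18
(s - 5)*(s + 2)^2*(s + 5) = s^4 + 4*s^3 - 21*s^2 - 100*s - 100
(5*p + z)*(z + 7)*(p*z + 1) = 5*p^2*z^2 + 35*p^2*z + p*z^3 + 7*p*z^2 + 5*p*z + 35*p + z^2 + 7*z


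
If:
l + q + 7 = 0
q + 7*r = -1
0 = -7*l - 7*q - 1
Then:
No Solution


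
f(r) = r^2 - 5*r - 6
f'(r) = 2*r - 5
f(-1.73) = 5.64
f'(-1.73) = -8.46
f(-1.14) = 1.00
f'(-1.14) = -7.28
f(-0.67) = -2.20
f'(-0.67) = -6.34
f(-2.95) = 17.45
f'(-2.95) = -10.90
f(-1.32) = 2.34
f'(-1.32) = -7.64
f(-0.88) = -0.83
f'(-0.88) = -6.76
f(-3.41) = 22.68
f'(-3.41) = -11.82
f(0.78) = -9.29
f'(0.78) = -3.44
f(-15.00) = 294.00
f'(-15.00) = -35.00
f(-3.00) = 18.00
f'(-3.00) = -11.00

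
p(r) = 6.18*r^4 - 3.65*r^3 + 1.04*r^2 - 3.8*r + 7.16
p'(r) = 24.72*r^3 - 10.95*r^2 + 2.08*r - 3.8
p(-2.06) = 162.60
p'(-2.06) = -270.65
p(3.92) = 1247.64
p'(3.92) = 1325.13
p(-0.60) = 11.40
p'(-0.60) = -14.33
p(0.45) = 5.58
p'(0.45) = -2.83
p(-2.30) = 238.75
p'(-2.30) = -367.28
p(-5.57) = 6639.87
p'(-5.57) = -4626.94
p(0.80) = 5.45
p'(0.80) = 3.51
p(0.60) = 5.27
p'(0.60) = -1.15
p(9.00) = 37943.33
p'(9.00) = 17148.85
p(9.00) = 37943.33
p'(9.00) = 17148.85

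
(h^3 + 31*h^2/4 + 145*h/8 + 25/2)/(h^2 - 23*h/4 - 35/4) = (h^2 + 13*h/2 + 10)/(h - 7)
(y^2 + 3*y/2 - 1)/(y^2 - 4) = (y - 1/2)/(y - 2)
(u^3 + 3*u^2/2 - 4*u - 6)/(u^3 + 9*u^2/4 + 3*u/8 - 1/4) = 4*(2*u^2 - u - 6)/(8*u^2 + 2*u - 1)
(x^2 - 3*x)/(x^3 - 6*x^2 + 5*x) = (x - 3)/(x^2 - 6*x + 5)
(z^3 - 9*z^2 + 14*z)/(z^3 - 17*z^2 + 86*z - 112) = z/(z - 8)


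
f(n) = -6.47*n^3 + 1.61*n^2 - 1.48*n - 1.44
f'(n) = -19.41*n^2 + 3.22*n - 1.48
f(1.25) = -13.41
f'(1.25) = -27.78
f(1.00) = -7.78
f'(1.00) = -17.67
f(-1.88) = 50.02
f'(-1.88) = -76.14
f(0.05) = -1.51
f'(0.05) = -1.37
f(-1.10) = 10.75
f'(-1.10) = -28.51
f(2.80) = -134.99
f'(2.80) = -144.64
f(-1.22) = 14.51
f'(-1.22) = -34.30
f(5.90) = -1282.93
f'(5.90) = -658.14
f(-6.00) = 1462.92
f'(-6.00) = -719.56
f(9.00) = -4600.98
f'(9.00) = -1544.71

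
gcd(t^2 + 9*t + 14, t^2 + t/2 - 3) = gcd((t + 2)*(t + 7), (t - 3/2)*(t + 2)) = t + 2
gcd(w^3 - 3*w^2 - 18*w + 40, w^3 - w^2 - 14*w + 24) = w^2 + 2*w - 8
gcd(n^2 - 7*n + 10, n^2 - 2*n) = n - 2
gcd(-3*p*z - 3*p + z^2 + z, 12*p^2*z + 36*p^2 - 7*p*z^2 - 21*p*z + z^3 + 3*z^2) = -3*p + z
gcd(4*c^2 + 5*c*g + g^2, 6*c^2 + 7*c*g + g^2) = c + g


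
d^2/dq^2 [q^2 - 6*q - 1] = 2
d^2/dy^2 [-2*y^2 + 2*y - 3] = -4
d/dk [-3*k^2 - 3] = -6*k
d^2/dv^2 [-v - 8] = 0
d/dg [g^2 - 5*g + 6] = 2*g - 5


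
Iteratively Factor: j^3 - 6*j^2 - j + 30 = (j - 3)*(j^2 - 3*j - 10) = (j - 5)*(j - 3)*(j + 2)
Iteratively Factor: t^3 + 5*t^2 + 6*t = (t + 3)*(t^2 + 2*t) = t*(t + 3)*(t + 2)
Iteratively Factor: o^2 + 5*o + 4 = (o + 1)*(o + 4)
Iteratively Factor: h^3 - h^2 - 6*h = (h - 3)*(h^2 + 2*h) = (h - 3)*(h + 2)*(h)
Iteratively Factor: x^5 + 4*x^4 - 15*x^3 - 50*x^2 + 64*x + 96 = (x - 2)*(x^4 + 6*x^3 - 3*x^2 - 56*x - 48) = (x - 3)*(x - 2)*(x^3 + 9*x^2 + 24*x + 16) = (x - 3)*(x - 2)*(x + 4)*(x^2 + 5*x + 4) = (x - 3)*(x - 2)*(x + 1)*(x + 4)*(x + 4)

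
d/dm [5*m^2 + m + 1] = 10*m + 1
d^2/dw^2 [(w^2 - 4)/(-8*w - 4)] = 15/(2*(8*w^3 + 12*w^2 + 6*w + 1))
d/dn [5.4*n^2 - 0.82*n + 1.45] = 10.8*n - 0.82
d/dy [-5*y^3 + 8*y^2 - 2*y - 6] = -15*y^2 + 16*y - 2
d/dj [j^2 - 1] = 2*j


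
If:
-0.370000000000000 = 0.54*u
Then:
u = -0.69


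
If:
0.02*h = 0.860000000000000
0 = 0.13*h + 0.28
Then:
No Solution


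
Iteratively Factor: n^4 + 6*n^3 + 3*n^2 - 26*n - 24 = (n + 1)*(n^3 + 5*n^2 - 2*n - 24) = (n - 2)*(n + 1)*(n^2 + 7*n + 12) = (n - 2)*(n + 1)*(n + 4)*(n + 3)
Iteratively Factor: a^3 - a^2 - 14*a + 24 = (a + 4)*(a^2 - 5*a + 6) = (a - 3)*(a + 4)*(a - 2)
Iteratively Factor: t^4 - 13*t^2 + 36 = (t - 3)*(t^3 + 3*t^2 - 4*t - 12) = (t - 3)*(t + 3)*(t^2 - 4) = (t - 3)*(t - 2)*(t + 3)*(t + 2)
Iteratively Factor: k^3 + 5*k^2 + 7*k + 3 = (k + 1)*(k^2 + 4*k + 3) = (k + 1)^2*(k + 3)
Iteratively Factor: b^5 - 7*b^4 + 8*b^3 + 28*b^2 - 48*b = (b - 3)*(b^4 - 4*b^3 - 4*b^2 + 16*b) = (b - 3)*(b + 2)*(b^3 - 6*b^2 + 8*b) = (b - 3)*(b - 2)*(b + 2)*(b^2 - 4*b) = b*(b - 3)*(b - 2)*(b + 2)*(b - 4)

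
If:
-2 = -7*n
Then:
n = 2/7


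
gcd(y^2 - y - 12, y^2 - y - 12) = y^2 - y - 12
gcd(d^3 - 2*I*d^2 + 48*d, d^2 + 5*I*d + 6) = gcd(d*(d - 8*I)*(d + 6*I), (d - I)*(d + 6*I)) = d + 6*I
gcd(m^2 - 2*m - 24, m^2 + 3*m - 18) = 1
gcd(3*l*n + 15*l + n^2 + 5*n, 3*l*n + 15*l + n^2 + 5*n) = 3*l*n + 15*l + n^2 + 5*n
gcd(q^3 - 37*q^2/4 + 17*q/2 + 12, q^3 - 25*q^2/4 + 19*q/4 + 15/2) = q^2 - 5*q/4 - 3/2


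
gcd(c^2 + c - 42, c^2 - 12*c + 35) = 1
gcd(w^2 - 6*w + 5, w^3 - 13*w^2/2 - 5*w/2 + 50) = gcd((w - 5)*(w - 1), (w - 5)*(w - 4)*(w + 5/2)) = w - 5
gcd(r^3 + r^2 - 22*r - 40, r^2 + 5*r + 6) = r + 2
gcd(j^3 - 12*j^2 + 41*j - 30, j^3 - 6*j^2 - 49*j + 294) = j - 6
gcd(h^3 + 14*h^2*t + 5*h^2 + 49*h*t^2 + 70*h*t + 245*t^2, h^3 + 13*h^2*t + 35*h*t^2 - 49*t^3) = h^2 + 14*h*t + 49*t^2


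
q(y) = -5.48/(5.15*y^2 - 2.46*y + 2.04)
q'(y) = -5.48*(2.46 - 10.3*y)/(5.15*y^2 - 2.46*y + 2.04)^2 = (56.444*y - 13.4808)/(5.15*y^2 - 2.46*y + 2.04)^2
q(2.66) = -0.17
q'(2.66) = 0.13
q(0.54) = -2.48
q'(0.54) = 3.47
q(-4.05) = -0.06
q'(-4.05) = -0.03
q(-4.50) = -0.05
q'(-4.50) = -0.02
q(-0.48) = -1.24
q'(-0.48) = -2.09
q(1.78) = -0.39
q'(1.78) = 0.45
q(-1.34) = -0.38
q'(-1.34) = -0.42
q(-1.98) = -0.20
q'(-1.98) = -0.17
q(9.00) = -0.01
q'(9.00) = 0.00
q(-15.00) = -0.00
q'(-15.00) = -0.00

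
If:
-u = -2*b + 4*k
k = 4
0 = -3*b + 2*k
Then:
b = 8/3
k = 4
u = -32/3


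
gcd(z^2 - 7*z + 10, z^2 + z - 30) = z - 5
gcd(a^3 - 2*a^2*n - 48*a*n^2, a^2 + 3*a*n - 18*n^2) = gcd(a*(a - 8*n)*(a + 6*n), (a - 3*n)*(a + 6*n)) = a + 6*n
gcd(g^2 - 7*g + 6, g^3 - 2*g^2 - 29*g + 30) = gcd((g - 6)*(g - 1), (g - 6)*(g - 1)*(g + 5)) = g^2 - 7*g + 6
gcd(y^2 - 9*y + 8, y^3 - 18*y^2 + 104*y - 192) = y - 8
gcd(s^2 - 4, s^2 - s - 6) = s + 2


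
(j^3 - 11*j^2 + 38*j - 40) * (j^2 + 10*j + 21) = j^5 - j^4 - 51*j^3 + 109*j^2 + 398*j - 840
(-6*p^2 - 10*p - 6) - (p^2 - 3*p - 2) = -7*p^2 - 7*p - 4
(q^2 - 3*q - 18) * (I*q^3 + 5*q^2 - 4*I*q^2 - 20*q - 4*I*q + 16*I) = I*q^5 + 5*q^4 - 7*I*q^4 - 35*q^3 - 10*I*q^3 - 30*q^2 + 100*I*q^2 + 360*q + 24*I*q - 288*I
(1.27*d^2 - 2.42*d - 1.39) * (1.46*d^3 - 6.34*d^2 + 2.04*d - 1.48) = 1.8542*d^5 - 11.585*d^4 + 15.9042*d^3 + 1.9962*d^2 + 0.746*d + 2.0572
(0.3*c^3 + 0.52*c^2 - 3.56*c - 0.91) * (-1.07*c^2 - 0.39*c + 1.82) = -0.321*c^5 - 0.6734*c^4 + 4.1524*c^3 + 3.3085*c^2 - 6.1243*c - 1.6562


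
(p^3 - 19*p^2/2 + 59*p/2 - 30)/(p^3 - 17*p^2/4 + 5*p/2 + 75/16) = 8*(p^2 - 7*p + 12)/(8*p^2 - 14*p - 15)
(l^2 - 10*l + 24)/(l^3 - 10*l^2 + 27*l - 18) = (l - 4)/(l^2 - 4*l + 3)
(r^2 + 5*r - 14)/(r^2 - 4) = (r + 7)/(r + 2)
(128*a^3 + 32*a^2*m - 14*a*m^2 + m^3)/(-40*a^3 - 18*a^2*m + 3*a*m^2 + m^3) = (-64*a^2 + 16*a*m - m^2)/(20*a^2 - a*m - m^2)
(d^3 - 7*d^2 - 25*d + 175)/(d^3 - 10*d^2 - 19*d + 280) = (d - 5)/(d - 8)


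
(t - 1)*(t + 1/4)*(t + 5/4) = t^3 + t^2/2 - 19*t/16 - 5/16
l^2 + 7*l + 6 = (l + 1)*(l + 6)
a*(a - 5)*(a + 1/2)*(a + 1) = a^4 - 7*a^3/2 - 7*a^2 - 5*a/2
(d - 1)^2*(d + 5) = d^3 + 3*d^2 - 9*d + 5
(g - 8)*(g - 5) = g^2 - 13*g + 40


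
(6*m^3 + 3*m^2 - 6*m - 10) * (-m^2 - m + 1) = -6*m^5 - 9*m^4 + 9*m^3 + 19*m^2 + 4*m - 10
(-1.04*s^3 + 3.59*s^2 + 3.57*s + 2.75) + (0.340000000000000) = -1.04*s^3 + 3.59*s^2 + 3.57*s + 3.09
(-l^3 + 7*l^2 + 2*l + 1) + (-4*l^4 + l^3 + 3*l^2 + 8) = -4*l^4 + 10*l^2 + 2*l + 9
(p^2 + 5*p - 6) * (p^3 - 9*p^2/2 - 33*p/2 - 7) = p^5 + p^4/2 - 45*p^3 - 125*p^2/2 + 64*p + 42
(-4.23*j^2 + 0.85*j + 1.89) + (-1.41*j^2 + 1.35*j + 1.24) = -5.64*j^2 + 2.2*j + 3.13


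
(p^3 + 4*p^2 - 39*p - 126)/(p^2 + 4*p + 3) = (p^2 + p - 42)/(p + 1)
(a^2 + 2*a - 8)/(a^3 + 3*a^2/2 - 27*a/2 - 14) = 2*(a - 2)/(2*a^2 - 5*a - 7)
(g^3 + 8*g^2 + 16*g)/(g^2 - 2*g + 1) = g*(g^2 + 8*g + 16)/(g^2 - 2*g + 1)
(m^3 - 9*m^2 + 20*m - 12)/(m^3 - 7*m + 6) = (m - 6)/(m + 3)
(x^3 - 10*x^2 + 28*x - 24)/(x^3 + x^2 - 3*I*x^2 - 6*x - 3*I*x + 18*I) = (x^2 - 8*x + 12)/(x^2 + 3*x*(1 - I) - 9*I)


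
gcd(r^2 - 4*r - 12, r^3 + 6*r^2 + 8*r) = r + 2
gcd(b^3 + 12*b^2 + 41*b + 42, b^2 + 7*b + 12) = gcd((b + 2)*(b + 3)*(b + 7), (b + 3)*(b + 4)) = b + 3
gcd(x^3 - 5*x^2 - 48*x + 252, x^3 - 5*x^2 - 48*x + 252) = x^3 - 5*x^2 - 48*x + 252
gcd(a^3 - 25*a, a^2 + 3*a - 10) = a + 5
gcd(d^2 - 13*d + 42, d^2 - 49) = d - 7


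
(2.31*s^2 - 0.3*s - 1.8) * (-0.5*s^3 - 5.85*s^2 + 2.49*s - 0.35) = -1.155*s^5 - 13.3635*s^4 + 8.4069*s^3 + 8.9745*s^2 - 4.377*s + 0.63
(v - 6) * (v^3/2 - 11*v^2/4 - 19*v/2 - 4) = v^4/2 - 23*v^3/4 + 7*v^2 + 53*v + 24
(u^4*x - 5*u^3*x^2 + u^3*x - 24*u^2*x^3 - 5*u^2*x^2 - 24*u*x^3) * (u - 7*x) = u^5*x - 12*u^4*x^2 + u^4*x + 11*u^3*x^3 - 12*u^3*x^2 + 168*u^2*x^4 + 11*u^2*x^3 + 168*u*x^4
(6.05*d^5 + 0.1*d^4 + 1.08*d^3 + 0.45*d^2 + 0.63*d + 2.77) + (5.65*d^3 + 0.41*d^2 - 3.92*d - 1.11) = 6.05*d^5 + 0.1*d^4 + 6.73*d^3 + 0.86*d^2 - 3.29*d + 1.66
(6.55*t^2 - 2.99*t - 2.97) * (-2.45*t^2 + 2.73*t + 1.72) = -16.0475*t^4 + 25.207*t^3 + 10.3798*t^2 - 13.2509*t - 5.1084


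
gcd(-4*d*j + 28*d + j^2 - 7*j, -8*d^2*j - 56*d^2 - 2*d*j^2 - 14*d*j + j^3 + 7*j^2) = 4*d - j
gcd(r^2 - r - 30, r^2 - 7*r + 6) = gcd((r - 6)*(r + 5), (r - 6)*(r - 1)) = r - 6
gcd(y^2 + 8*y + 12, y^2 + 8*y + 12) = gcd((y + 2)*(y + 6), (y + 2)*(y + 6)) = y^2 + 8*y + 12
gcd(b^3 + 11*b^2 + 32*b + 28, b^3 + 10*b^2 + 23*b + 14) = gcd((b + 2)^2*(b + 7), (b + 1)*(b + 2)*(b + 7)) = b^2 + 9*b + 14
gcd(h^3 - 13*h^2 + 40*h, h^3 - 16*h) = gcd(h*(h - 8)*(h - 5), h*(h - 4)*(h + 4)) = h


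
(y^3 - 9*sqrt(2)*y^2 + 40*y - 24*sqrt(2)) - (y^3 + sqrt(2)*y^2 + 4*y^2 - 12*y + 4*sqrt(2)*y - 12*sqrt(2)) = -10*sqrt(2)*y^2 - 4*y^2 - 4*sqrt(2)*y + 52*y - 12*sqrt(2)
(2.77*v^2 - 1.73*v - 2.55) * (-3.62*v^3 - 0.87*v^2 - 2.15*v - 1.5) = -10.0274*v^5 + 3.8527*v^4 + 4.7806*v^3 + 1.783*v^2 + 8.0775*v + 3.825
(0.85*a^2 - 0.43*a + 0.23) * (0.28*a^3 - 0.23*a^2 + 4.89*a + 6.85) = 0.238*a^5 - 0.3159*a^4 + 4.3198*a^3 + 3.6669*a^2 - 1.8208*a + 1.5755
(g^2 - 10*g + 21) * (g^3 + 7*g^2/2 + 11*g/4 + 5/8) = g^5 - 13*g^4/2 - 45*g^3/4 + 373*g^2/8 + 103*g/2 + 105/8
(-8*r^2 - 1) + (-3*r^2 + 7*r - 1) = -11*r^2 + 7*r - 2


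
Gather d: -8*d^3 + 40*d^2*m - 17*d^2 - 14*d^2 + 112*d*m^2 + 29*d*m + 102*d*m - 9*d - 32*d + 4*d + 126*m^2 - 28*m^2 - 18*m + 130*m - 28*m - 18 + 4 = -8*d^3 + d^2*(40*m - 31) + d*(112*m^2 + 131*m - 37) + 98*m^2 + 84*m - 14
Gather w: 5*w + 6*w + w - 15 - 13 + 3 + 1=12*w - 24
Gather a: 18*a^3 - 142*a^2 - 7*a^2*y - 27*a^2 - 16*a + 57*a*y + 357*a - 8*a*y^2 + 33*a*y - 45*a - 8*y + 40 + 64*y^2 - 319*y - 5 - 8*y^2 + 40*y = 18*a^3 + a^2*(-7*y - 169) + a*(-8*y^2 + 90*y + 296) + 56*y^2 - 287*y + 35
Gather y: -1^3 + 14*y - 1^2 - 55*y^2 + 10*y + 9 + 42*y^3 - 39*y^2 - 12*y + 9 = 42*y^3 - 94*y^2 + 12*y + 16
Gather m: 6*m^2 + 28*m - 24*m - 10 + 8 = 6*m^2 + 4*m - 2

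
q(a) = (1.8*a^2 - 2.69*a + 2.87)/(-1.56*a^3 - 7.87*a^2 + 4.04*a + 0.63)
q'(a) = (3.6*a - 2.69)/(-1.56*a^3 - 7.87*a^2 + 4.04*a + 0.63) + (1.8*a^2 - 2.69*a + 2.87)*(4.68*a^2 + 15.74*a - 4.04)/(-1.56*a^3 - 7.87*a^2 + 4.04*a + 0.63)^2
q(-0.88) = -0.83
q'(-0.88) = -0.76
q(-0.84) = -0.87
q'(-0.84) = -0.86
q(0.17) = 2.28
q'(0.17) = -4.51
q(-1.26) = -0.66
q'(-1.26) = -0.26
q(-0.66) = -1.08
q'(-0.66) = -1.66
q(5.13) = -0.09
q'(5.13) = 0.01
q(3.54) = -0.10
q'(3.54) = 0.01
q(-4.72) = -1.87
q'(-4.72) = 2.30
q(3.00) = -0.11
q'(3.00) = 0.01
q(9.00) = -0.07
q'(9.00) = 0.00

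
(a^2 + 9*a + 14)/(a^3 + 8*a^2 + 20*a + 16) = (a + 7)/(a^2 + 6*a + 8)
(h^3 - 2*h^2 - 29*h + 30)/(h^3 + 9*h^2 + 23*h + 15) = (h^2 - 7*h + 6)/(h^2 + 4*h + 3)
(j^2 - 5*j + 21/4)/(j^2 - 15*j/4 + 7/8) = 2*(2*j - 3)/(4*j - 1)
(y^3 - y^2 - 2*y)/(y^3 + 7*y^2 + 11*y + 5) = y*(y - 2)/(y^2 + 6*y + 5)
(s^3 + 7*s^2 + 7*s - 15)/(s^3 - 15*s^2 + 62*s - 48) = (s^2 + 8*s + 15)/(s^2 - 14*s + 48)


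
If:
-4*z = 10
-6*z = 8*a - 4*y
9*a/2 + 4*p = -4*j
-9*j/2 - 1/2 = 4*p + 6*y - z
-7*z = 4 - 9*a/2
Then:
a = -3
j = 84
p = -645/8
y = -39/4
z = -5/2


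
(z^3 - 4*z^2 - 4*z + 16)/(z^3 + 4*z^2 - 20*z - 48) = (z - 2)/(z + 6)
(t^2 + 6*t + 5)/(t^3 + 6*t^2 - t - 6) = (t + 5)/(t^2 + 5*t - 6)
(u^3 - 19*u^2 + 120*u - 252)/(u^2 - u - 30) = (u^2 - 13*u + 42)/(u + 5)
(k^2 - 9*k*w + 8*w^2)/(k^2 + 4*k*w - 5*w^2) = (k - 8*w)/(k + 5*w)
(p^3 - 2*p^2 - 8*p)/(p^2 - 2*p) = (p^2 - 2*p - 8)/(p - 2)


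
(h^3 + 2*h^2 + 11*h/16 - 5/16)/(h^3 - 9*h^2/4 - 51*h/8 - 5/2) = (4*h^2 + 3*h - 1)/(2*(2*h^2 - 7*h - 4))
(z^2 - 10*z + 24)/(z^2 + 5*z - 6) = (z^2 - 10*z + 24)/(z^2 + 5*z - 6)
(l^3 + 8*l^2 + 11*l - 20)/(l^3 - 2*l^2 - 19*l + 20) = (l + 5)/(l - 5)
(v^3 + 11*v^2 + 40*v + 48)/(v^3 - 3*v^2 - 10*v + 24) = (v^2 + 8*v + 16)/(v^2 - 6*v + 8)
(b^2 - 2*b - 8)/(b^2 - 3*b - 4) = (b + 2)/(b + 1)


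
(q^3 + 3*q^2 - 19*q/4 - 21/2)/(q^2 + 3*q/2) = q + 3/2 - 7/q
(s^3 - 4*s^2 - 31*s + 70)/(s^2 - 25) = (s^2 - 9*s + 14)/(s - 5)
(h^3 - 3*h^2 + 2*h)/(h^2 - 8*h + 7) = h*(h - 2)/(h - 7)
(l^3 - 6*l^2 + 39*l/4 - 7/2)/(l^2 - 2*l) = l - 4 + 7/(4*l)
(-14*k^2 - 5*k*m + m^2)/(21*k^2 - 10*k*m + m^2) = (-2*k - m)/(3*k - m)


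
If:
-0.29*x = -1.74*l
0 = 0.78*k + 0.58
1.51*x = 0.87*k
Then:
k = -0.74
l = -0.07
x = -0.43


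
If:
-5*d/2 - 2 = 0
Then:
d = -4/5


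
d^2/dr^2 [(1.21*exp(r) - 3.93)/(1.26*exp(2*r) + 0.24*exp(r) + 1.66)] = (1.920996*exp(4*r) - 25.322976*exp(3*r) - 18.750312*exp(2*r) + 32.17152*exp(r) + 4.899988)*exp(r)/(2.000376*exp(6*r) + 1.143072*exp(5*r) + 8.123976*exp(4*r) + 3.025728*exp(3*r) + 10.703016*exp(2*r) + 1.984032*exp(r) + 4.574296)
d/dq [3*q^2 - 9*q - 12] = 6*q - 9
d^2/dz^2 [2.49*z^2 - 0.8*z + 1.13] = 4.98000000000000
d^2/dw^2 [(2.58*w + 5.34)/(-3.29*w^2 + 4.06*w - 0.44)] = (-(2.58*w + 5.34)*(6.58*w - 4.06)*(13.16*w - 8.12) + (50.9292*w + 14.1876)*(3.29*w^2 - 4.06*w + 0.44))/(3.29*w^2 - 4.06*w + 0.44)^3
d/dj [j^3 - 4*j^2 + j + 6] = 3*j^2 - 8*j + 1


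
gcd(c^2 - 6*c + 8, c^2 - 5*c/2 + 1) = c - 2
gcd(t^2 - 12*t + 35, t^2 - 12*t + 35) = t^2 - 12*t + 35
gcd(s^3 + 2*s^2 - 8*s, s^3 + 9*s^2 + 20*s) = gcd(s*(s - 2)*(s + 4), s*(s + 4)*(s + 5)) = s^2 + 4*s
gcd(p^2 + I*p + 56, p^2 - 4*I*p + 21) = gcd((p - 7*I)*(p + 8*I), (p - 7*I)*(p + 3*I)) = p - 7*I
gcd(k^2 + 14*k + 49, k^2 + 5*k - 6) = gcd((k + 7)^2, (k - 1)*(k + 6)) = 1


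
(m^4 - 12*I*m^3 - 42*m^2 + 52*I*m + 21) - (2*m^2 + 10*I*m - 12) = m^4 - 12*I*m^3 - 44*m^2 + 42*I*m + 33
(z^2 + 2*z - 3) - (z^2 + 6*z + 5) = -4*z - 8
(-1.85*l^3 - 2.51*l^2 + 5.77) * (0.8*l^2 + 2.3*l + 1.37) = -1.48*l^5 - 6.263*l^4 - 8.3075*l^3 + 1.1773*l^2 + 13.271*l + 7.9049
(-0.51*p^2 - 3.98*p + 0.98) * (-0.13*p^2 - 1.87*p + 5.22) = 0.0663*p^4 + 1.4711*p^3 + 4.653*p^2 - 22.6082*p + 5.1156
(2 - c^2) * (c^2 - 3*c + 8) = -c^4 + 3*c^3 - 6*c^2 - 6*c + 16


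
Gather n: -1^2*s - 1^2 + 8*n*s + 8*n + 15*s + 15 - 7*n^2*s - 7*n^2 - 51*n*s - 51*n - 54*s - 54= n^2*(-7*s - 7) + n*(-43*s - 43) - 40*s - 40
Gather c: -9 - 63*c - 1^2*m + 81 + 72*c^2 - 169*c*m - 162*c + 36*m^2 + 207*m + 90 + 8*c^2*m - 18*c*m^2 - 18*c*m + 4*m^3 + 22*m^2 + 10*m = c^2*(8*m + 72) + c*(-18*m^2 - 187*m - 225) + 4*m^3 + 58*m^2 + 216*m + 162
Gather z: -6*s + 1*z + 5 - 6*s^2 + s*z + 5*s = -6*s^2 - s + z*(s + 1) + 5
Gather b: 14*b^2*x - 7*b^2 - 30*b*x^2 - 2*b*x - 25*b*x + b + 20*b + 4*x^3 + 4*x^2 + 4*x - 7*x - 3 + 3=b^2*(14*x - 7) + b*(-30*x^2 - 27*x + 21) + 4*x^3 + 4*x^2 - 3*x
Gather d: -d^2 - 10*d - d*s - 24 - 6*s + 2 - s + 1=-d^2 + d*(-s - 10) - 7*s - 21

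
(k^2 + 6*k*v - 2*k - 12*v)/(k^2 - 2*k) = (k + 6*v)/k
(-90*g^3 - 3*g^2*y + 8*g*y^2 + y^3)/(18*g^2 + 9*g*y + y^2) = (-15*g^2 + 2*g*y + y^2)/(3*g + y)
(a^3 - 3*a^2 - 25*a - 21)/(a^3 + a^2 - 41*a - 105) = (a + 1)/(a + 5)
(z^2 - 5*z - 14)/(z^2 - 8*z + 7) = (z + 2)/(z - 1)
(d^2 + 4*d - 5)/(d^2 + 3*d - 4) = (d + 5)/(d + 4)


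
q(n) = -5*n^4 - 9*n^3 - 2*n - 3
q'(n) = -20*n^3 - 27*n^2 - 2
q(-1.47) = 5.18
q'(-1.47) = 3.19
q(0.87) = -13.53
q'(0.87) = -35.61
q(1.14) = -27.06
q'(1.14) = -66.72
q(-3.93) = -641.58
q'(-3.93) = 794.96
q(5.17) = -4829.21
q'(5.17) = -3487.45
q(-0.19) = -2.56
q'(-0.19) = -2.84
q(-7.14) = -9707.37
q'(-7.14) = 5901.44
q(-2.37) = -36.20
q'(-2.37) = 112.58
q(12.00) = -119259.00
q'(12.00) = -38450.00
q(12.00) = -119259.00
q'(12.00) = -38450.00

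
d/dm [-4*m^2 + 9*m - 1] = 9 - 8*m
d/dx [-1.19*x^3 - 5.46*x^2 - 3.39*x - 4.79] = -3.57*x^2 - 10.92*x - 3.39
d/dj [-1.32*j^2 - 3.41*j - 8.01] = -2.64*j - 3.41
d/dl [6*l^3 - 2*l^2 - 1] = 2*l*(9*l - 2)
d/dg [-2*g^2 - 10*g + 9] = -4*g - 10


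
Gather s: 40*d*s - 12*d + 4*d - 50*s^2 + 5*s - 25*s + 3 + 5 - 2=-8*d - 50*s^2 + s*(40*d - 20) + 6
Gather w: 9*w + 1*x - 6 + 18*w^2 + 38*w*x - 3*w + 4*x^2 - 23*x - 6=18*w^2 + w*(38*x + 6) + 4*x^2 - 22*x - 12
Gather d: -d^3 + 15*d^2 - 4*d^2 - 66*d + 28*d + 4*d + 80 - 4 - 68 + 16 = -d^3 + 11*d^2 - 34*d + 24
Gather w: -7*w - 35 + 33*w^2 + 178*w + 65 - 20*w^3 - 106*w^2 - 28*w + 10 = -20*w^3 - 73*w^2 + 143*w + 40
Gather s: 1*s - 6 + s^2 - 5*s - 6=s^2 - 4*s - 12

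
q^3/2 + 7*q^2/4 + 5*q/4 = q*(q/2 + 1/2)*(q + 5/2)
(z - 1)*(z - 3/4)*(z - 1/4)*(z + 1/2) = z^4 - 3*z^3/2 + 3*z^2/16 + 13*z/32 - 3/32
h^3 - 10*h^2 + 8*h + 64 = (h - 8)*(h - 4)*(h + 2)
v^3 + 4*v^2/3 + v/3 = v*(v + 1/3)*(v + 1)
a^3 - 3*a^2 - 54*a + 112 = (a - 8)*(a - 2)*(a + 7)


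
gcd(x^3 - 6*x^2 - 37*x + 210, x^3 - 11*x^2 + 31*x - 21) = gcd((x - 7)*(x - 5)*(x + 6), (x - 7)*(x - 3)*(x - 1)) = x - 7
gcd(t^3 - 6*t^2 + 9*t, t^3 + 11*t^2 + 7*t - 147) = t - 3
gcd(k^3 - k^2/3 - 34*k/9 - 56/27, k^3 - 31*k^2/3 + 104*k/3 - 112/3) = k - 7/3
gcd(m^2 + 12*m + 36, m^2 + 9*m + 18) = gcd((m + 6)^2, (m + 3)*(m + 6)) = m + 6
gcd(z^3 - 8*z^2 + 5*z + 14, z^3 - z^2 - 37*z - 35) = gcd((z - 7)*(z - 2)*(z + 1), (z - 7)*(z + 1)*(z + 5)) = z^2 - 6*z - 7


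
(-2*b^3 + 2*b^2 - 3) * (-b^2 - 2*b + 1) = 2*b^5 + 2*b^4 - 6*b^3 + 5*b^2 + 6*b - 3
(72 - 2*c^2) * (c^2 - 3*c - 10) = -2*c^4 + 6*c^3 + 92*c^2 - 216*c - 720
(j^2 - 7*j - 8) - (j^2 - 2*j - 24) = 16 - 5*j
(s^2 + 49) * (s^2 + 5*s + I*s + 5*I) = s^4 + 5*s^3 + I*s^3 + 49*s^2 + 5*I*s^2 + 245*s + 49*I*s + 245*I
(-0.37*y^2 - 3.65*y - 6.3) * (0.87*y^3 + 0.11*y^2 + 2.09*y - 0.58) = -0.3219*y^5 - 3.2162*y^4 - 6.6558*y^3 - 8.1069*y^2 - 11.05*y + 3.654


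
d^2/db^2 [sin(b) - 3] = -sin(b)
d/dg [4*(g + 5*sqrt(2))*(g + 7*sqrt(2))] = 8*g + 48*sqrt(2)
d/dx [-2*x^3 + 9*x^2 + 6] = 6*x*(3 - x)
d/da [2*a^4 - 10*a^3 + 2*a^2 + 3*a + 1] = 8*a^3 - 30*a^2 + 4*a + 3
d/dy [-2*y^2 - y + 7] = -4*y - 1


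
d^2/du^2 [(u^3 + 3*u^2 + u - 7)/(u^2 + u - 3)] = 2*(2*u^3 - 3*u^2 + 15*u + 2)/(u^6 + 3*u^5 - 6*u^4 - 17*u^3 + 18*u^2 + 27*u - 27)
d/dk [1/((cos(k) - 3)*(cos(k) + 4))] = (sin(k) + sin(2*k))/((cos(k) - 3)^2*(cos(k) + 4)^2)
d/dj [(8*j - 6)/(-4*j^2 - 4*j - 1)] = 16*(j - 2)/(8*j^3 + 12*j^2 + 6*j + 1)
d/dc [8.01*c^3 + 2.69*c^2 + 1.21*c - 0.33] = 24.03*c^2 + 5.38*c + 1.21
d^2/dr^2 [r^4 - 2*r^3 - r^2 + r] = 12*r^2 - 12*r - 2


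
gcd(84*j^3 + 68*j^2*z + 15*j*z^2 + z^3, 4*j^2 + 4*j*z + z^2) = 2*j + z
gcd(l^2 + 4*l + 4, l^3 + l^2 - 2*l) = l + 2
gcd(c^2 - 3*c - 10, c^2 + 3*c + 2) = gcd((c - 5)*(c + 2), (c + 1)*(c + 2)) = c + 2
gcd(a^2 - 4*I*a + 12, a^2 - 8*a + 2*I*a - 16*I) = a + 2*I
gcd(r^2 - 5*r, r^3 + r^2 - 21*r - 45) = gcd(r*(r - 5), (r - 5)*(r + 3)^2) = r - 5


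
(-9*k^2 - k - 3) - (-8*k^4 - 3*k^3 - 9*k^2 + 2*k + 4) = 8*k^4 + 3*k^3 - 3*k - 7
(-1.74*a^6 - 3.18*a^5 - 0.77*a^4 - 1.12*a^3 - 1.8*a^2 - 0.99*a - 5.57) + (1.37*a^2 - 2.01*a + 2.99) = -1.74*a^6 - 3.18*a^5 - 0.77*a^4 - 1.12*a^3 - 0.43*a^2 - 3.0*a - 2.58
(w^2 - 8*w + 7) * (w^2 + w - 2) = w^4 - 7*w^3 - 3*w^2 + 23*w - 14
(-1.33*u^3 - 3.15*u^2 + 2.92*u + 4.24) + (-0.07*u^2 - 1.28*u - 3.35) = -1.33*u^3 - 3.22*u^2 + 1.64*u + 0.89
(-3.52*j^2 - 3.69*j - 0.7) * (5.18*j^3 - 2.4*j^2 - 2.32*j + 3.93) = -18.2336*j^5 - 10.6662*j^4 + 13.3964*j^3 - 3.5928*j^2 - 12.8777*j - 2.751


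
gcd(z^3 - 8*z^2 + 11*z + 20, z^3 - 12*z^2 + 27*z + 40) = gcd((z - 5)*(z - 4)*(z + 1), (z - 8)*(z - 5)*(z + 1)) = z^2 - 4*z - 5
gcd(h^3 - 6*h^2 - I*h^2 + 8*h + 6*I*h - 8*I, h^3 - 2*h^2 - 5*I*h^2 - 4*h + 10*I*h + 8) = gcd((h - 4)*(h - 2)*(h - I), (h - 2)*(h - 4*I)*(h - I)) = h^2 + h*(-2 - I) + 2*I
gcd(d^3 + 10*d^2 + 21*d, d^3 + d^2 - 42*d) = d^2 + 7*d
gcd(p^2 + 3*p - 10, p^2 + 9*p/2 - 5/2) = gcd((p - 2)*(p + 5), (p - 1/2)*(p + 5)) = p + 5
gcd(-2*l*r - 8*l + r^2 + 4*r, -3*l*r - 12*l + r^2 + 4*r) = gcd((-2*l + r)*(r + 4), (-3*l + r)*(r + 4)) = r + 4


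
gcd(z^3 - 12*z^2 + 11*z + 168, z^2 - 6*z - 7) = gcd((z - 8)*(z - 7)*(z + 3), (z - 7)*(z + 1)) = z - 7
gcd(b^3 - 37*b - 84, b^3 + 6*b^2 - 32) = b + 4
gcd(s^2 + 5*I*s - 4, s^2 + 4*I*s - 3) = s + I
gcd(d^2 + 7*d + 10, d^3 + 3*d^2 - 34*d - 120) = d + 5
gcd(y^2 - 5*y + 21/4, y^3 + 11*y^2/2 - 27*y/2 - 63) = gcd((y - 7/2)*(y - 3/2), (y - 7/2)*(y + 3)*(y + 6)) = y - 7/2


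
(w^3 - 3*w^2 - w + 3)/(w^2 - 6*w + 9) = (w^2 - 1)/(w - 3)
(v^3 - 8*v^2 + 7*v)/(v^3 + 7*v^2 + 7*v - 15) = v*(v - 7)/(v^2 + 8*v + 15)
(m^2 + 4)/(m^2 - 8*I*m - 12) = (m + 2*I)/(m - 6*I)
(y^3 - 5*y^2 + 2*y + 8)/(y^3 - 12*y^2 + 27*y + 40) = (y^2 - 6*y + 8)/(y^2 - 13*y + 40)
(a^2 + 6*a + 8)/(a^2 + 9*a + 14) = (a + 4)/(a + 7)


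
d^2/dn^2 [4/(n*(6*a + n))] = 8*(n^2 + n*(6*a + n) + (6*a + n)^2)/(n^3*(6*a + n)^3)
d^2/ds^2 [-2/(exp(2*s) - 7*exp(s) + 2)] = 2*(-2*(2*exp(s) - 7)^2*exp(s) + (4*exp(s) - 7)*(exp(2*s) - 7*exp(s) + 2))*exp(s)/(exp(2*s) - 7*exp(s) + 2)^3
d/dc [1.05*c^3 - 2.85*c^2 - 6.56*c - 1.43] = 3.15*c^2 - 5.7*c - 6.56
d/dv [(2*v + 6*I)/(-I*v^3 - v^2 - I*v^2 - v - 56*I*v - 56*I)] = (-4*I*v^3 + v^2*(16 - 2*I) + v*(12 - 12*I) + 336 + 106*I)/(v^6 + v^5*(2 - 2*I) + v^4*(112 - 4*I) + v^3*(222 - 114*I) + v^2*(3247 - 224*I) + v*(6272 - 112*I) + 3136)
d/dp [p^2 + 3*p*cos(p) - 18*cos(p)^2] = -3*p*sin(p) + 2*p + 18*sin(2*p) + 3*cos(p)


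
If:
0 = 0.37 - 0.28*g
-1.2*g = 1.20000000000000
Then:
No Solution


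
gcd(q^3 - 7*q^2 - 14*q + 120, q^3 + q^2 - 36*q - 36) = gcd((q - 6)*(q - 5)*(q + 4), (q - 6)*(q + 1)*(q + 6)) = q - 6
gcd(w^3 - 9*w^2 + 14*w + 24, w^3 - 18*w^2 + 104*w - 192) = w^2 - 10*w + 24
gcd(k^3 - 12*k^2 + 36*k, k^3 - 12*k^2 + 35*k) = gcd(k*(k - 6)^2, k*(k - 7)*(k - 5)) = k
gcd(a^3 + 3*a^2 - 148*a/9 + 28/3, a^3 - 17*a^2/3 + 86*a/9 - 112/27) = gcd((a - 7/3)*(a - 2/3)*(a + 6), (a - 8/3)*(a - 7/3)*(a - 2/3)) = a^2 - 3*a + 14/9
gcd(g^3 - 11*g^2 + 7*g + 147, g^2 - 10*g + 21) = g - 7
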